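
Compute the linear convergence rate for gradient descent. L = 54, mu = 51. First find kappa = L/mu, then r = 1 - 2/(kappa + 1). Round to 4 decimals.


Step 1: Compute the condition number.
kappa = L/mu = 54/51 = 1.0588
Step 2: Compute the convergence rate.
r = 1 - 2/(kappa + 1) = 1 - 2*mu/(L + mu) = (L - mu)/(L + mu) = 3/105 = 0.0286


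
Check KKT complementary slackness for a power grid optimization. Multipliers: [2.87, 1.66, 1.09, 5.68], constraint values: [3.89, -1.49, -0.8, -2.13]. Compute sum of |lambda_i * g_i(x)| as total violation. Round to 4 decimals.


KKT complementary slackness check:
lambda_1 * g_1 = 2.87 * 3.89 = 11.1643
lambda_2 * g_2 = 1.66 * -1.49 = -2.4734
lambda_3 * g_3 = 1.09 * -0.8 = -0.872
lambda_4 * g_4 = 5.68 * -2.13 = -12.0984
Total violation = 11.1643 + 2.4734 + 0.872 + 12.0984 = 26.6081


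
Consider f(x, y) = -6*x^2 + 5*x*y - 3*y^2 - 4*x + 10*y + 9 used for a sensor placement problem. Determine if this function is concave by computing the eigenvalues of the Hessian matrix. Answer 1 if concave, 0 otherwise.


The Hessian of f(x,y) = -6*x^2 + 5*x*y - 3*y^2 - 4*x + 10*y + 9 is:
H = [[-12, 5], [5, -6]]
Trace = -12 - 6 = -18
Determinant = -12*-6 - (5)^2 = 47
Discriminant = (-18)^2 - 4*47 = 136.0
Eigenvalues: lambda_1 = -14.831, lambda_2 = -3.169
The function is concave.

1


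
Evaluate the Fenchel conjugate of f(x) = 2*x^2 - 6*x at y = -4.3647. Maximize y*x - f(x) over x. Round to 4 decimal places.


f*(y) = sup_x {y*x - a*x^2 - b*x} = sup_x {(y-b)*x - a*x^2}
FOC: (y - b) - 2a*x = 0 => x* = (y - b)/(2a)
x* = (-4.3647 + 6)/(2*2) = 0.4088
f*(-4.3647) = (y-b)^2/(4a) = (-4.3647 + 6)^2/(4*2)
= 2.6742/8 = 0.3343


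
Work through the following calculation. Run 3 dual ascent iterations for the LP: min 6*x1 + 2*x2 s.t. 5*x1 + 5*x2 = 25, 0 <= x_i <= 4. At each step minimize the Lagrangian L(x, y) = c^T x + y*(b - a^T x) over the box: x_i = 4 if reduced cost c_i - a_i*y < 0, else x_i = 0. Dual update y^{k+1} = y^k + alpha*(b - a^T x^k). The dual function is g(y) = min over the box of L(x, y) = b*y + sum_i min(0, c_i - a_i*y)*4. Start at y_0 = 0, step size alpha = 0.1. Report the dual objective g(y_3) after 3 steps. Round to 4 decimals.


Dual ascent for LP: min 6*x1 + 2*x2, 5*x1 + 5*x2 = 25, 0 <= x_i <= 4
Step 1: y^k = 0.0, reduced costs: (6.0, 2.0)
  x^k = (0.0, 0.0), subgradient = b - a^T x = 25.0
  y^{k+1} = 0.0 + 0.1*25.0 = 2.5
Step 2: y^k = 2.5, reduced costs: (-6.5, -10.5)
  x^k = (4.0, 4.0), subgradient = b - a^T x = -15.0
  y^{k+1} = 2.5 + 0.1*-15.0 = 1.0
Step 3: y^k = 1.0, reduced costs: (1.0, -3.0)
  x^k = (0.0, 4.0), subgradient = b - a^T x = 5.0
  y^{k+1} = 1.0 + 0.1*5.0 = 1.5
Dual objective at y_3 = 1.5: reduced costs (-1.5, -5.5), box minimizer x = (4.0, 4.0)
g(y_3) = b*y + (c1 - a1*y)*x1 + (c2 - a2*y)*x2 = 25*1.5 + (-1.5)*4.0 + (-5.5)*4.0 = 37.5 - 6.0 - 22.0 = 9.5


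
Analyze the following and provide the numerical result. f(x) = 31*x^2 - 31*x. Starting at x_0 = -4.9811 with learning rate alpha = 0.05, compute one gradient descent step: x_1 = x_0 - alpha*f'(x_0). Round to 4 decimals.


We compute the gradient at x_0 and apply the update.
f'(x) = 62*x - 31
f'(-4.9811) = 62*-4.9811 - 31 = -339.8282
x_1 = -4.9811 - 0.05*-339.8282 = 12.0103


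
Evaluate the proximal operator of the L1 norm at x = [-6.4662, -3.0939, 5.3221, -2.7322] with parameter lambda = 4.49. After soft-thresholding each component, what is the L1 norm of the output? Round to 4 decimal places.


Soft-thresholding with lambda = 4.49:
prox(-6.4662) = sign(-6.4662)*max(|-6.4662| - 4.49, 0) = -1.9762
prox(-3.0939) = sign(-3.0939)*max(|-3.0939| - 4.49, 0) = 0.0
prox(5.3221) = sign(5.3221)*max(|5.3221| - 4.49, 0) = 0.8321
prox(-2.7322) = sign(-2.7322)*max(|-2.7322| - 4.49, 0) = 0.0
prox(x) = [-1.9762, 0.0, 0.8321, 0.0]
||prox(x)||_1 = 1.9762 + 0.0 + 0.8321 + 0.0 = 2.8083


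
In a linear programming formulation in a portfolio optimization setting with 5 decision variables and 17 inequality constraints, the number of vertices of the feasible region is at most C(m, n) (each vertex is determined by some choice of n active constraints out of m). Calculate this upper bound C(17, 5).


Each vertex corresponds to some choice of n active constraints out of m, so the number of vertices is at most C(m, n) = m! / (n!(m-n)!).
m = 17, n = 5
Numerator: 17 * 16 * 15 * 14 * 13
Denominator: 5! = 120
C(17, 5) = 6188


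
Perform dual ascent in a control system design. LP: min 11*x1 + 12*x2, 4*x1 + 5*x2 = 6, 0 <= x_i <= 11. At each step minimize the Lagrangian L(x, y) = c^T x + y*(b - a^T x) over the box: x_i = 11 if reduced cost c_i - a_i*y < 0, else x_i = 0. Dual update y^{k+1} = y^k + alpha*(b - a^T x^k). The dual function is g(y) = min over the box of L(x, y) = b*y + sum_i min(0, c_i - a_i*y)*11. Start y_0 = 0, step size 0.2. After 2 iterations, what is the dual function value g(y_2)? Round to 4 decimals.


Dual ascent for LP: min 11*x1 + 12*x2, 4*x1 + 5*x2 = 6, 0 <= x_i <= 11
Step 1: y^k = 0.0, reduced costs: (11.0, 12.0)
  x^k = (0.0, 0.0), subgradient = b - a^T x = 6.0
  y^{k+1} = 0.0 + 0.2*6.0 = 1.2
Step 2: y^k = 1.2, reduced costs: (6.2, 6.0)
  x^k = (0.0, 0.0), subgradient = b - a^T x = 6.0
  y^{k+1} = 1.2 + 0.2*6.0 = 2.4
Dual objective at y_2 = 2.4: reduced costs (1.4, 0.0), box minimizer x = (0.0, 0.0)
g(y_2) = b*y + (c1 - a1*y)*x1 + (c2 - a2*y)*x2 = 6*2.4 + 1.4*0.0 + 0.0*0.0 = 14.4 + 0.0 + 0.0 = 14.4


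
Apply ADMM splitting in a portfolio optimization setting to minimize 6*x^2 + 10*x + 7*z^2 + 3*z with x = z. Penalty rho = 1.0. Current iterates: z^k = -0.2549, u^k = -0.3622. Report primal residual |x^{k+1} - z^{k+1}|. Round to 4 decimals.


ADMM iteration with rho = 1.0, z^k = -0.2549, u^k = -0.3622
Step 1: x-update.
Minimize 6*x^2 + 10*x + (1.0/2)*(x + 0.2549 - 0.3622)^2
FOC: (2*6 + 1.0)*x = -10 + 1.0*(-0.2549 + 0.3622)
x^{k+1} = -0.761
Step 2: z-update.
Minimize 7*z^2 + 3*z + (1.0/2)*(-0.761 - z - 0.3622)^2
FOC: (2*7 + 1.0)*z = -3 + 1.0*(-0.761 - 0.3622)
z^{k+1} = -0.2749
Step 3: u-update.
u^{k+1} = -0.3622 - 0.761 + 0.2749 = -0.8483
Step 4: Primal residual = |-0.761 + 0.2749| = 0.4861


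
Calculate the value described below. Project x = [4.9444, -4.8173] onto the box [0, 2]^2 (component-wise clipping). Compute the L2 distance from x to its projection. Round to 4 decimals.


Project each component onto [0, 2].
clip(4.9444) = 2.0, clip(-4.8173) = 0.0
Projection = [2.0, 0.0]
Squared diffs: [8.6695, 23.2064]
Distance = sqrt(31.8759) = 5.6459


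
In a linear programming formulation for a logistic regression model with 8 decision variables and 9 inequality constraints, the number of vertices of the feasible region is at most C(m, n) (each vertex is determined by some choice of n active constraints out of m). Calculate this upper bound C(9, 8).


Each vertex corresponds to some choice of n active constraints out of m, so the number of vertices is at most C(m, n) = m! / (n!(m-n)!).
m = 9, n = 8
Numerator: 9 * 8 * 7 * 6 * 5 * 4 * 3 * 2
Denominator: 8! = 40320
C(9, 8) = 9


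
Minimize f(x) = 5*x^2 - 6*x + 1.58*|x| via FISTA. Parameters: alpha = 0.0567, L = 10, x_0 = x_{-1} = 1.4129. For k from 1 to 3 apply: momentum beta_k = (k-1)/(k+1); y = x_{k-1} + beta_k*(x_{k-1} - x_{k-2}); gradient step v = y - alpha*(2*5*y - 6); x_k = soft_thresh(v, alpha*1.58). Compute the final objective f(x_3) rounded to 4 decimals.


FISTA on f(x) = 5*x^2 - 6*x + 1.58*|x|
L = 10, alpha = 0.0567
Iteration 1: beta = 0.0, y = 1.4129 + 0.0*(1.4129 - 1.4129) = 1.4129
  grad(y) = 8.129, v = y - alpha*grad = 0.952
  prox(v) = soft_thresh(0.952, 0.0896) = 0.8624
Iteration 2: beta = 0.3333, y = 0.8624 + 0.3333*(0.8624 - 1.4129) = 0.6789
  grad(y) = 0.789, v = y - alpha*grad = 0.6342
  prox(v) = soft_thresh(0.6342, 0.0896) = 0.5446
Iteration 3: beta = 0.5, y = 0.5446 + 0.5*(0.5446 - 0.8624) = 0.3857
  grad(y) = -2.1433, v = y - alpha*grad = 0.5072
  prox(v) = soft_thresh(0.5072, 0.0896) = 0.4176
f(x_3) = 5*0.4176^2 - 6*0.4176 + 1.58*|0.4176| = -0.9738


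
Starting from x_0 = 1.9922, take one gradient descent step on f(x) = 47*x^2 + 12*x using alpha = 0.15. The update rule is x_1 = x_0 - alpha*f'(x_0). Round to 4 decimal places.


We compute the gradient at x_0 and apply the update.
f'(x) = 94*x + 12
f'(1.9922) = 94*1.9922 + 12 = 199.2668
x_1 = 1.9922 - 0.15*199.2668 = -27.8978


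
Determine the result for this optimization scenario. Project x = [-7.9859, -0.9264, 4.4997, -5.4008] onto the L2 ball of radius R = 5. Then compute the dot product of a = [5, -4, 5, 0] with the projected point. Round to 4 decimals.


Step 1: Compute ||x|| (intermediates to 6 decimals).
||x|| = sqrt((-7.9859)^2 + (-0.9264)^2 + 4.4997^2 + (-5.4008)^2) = 10.679361
Step 2: Project.
Since ||x|| > R, scale = R/||x|| = 5/10.679361 = 0.468193, proj(x) = scale * x
proj(x) = [-3.738942, -0.433734, 2.106728, -2.528617]
Step 3: Dot product.
a^T * proj(x) = 5*(-3.738942) - 4*(-0.433734) + 5*2.106728 + 0*(-2.528617) = -6.4261


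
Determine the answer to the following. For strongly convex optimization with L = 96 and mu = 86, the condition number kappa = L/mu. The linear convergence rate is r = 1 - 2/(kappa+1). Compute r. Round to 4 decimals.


Step 1: Compute the condition number.
kappa = L/mu = 96/86 = 1.1163
Step 2: Compute the convergence rate.
r = 1 - 2/(kappa + 1) = 1 - 2*mu/(L + mu) = (L - mu)/(L + mu) = 10/182 = 0.0549


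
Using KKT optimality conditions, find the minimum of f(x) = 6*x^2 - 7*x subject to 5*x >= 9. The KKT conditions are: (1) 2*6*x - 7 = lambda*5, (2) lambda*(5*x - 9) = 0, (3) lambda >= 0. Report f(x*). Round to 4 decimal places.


Step 1: Try lambda = 0 (constraint inactive).
x_unc = 7/(2*6) = 0.5833
Check: 5*0.5833 = 2.9165 < 9 -- violated!
Step 2: Constraint must be active: 5*x = 9
x* = 9/5 = 1.8
lambda = (2*6*1.8 - 7)/5 = 2.92
Step 3: Compute optimal value.
f(x*) = 6*1.8^2 - 7*1.8 = 6.84


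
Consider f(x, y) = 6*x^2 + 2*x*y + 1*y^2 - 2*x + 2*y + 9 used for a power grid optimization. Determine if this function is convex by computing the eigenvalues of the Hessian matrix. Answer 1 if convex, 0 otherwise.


The Hessian of f(x,y) = 6*x^2 + 2*x*y + 1*y^2 - 2*x + 2*y + 9 is:
H = [[12, 2], [2, 2]]
Trace = 12 + 2 = 14
Determinant = 12*2 - (2)^2 = 20
Discriminant = (14)^2 - 4*20 = 116.0
Eigenvalues: lambda_1 = 1.6148, lambda_2 = 12.3852
The function is convex.

1


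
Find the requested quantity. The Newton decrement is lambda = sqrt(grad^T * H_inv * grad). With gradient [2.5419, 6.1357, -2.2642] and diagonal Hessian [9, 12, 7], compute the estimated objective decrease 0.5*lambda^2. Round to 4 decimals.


Step 1: H is diagonal, so H^(-1) * g = [0.2824, 0.5113, -0.3235].
Step 2: g^T H^(-1) g = sum_i g_i^2 / H_ii
  = (2.5419)^2/9 + (6.1357)^2/12 + (-2.2642)^2/7
  = 0.7179 + 3.1372 + 0.7324 = 4.5875
Step 3: Objective decrease = 0.5 * g^T H^(-1) g = 2.2938


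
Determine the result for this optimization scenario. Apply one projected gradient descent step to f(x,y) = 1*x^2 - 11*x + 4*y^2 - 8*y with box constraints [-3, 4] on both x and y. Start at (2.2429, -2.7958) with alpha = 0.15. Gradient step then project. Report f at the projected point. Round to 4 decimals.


Step 1: Compute gradient at (2.2429, -2.7958).
grad_x = 2*1*2.2429 - 11 = -6.5142
grad_y = 2*4*-2.7958 - 8 = -30.3664
Step 2: Gradient step.
x_raw = 2.2429 - 0.15*-6.5142 = 3.22
y_raw = -2.7958 - 0.15*-30.3664 = 1.7592
Step 3: Project onto [-3, 4].
x_proj = clip(3.22) = 3.22
y_proj = clip(1.7592) = 1.7592
Step 4: Evaluate f.
f(3.22, 1.7592) = -26.7464


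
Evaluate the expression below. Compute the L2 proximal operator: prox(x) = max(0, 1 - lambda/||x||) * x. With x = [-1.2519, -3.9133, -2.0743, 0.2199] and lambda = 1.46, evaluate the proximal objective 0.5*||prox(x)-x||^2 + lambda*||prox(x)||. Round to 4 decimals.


Step 1: Compute ||x||.
||x|| = 4.6078
Step 2: Compute scaling factor.
scale = max(0, 1 - 1.46/4.6078) = 0.6831
Step 3: prox(x) = [-0.8552, -2.6734, -1.4171, 0.1502]
||prox(x)|| = 3.1478
Step 4: Proximal objective.
0.5*||prox-x||^2 = 1.0658
lambda*||prox|| = 4.5958
Total = 5.6617


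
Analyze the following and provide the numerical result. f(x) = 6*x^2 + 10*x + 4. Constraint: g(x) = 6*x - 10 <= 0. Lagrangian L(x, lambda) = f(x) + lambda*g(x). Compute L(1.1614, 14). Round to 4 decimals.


Step 1: Evaluate f(x).
f(1.1614) = 6*1.1614^2 + 10*1.1614 + 4 = 23.7071
Step 2: Evaluate g(x).
g(1.1614) = 6*1.1614 - 10 = -3.0316
Step 3: Compute Lagrangian.
L = 23.7071 + 14*-3.0316 = -18.7353


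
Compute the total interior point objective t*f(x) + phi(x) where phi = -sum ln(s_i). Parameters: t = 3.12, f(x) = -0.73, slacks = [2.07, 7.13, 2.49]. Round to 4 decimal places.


Step 1: Compute log-barrier.
ln values: [0.7275, 1.9643, 0.9123]
phi = -(0.7275 + 1.9643 + 0.9123) = -3.6041
Step 2: Compute augmented objective.
t*f(x) = 3.12*-0.73 = -2.2776
Total = -2.2776 - 3.6041 = -5.8817


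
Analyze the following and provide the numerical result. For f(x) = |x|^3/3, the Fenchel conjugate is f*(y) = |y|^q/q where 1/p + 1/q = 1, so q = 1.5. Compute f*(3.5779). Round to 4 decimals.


The conjugate exponent q satisfies 1/p + 1/q = 1.
p = 3, so q = 3/(3 - 1) = 1.5
|y|^q = 3.5779^1.5 = 6.7677
f*(3.5779) = 6.7677 / 1.5 = 4.5118


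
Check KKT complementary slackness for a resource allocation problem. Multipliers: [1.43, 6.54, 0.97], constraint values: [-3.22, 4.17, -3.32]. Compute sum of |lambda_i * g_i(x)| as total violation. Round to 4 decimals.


KKT complementary slackness check:
lambda_1 * g_1 = 1.43 * -3.22 = -4.6046
lambda_2 * g_2 = 6.54 * 4.17 = 27.2718
lambda_3 * g_3 = 0.97 * -3.32 = -3.2204
Total violation = 4.6046 + 27.2718 + 3.2204 = 35.0968


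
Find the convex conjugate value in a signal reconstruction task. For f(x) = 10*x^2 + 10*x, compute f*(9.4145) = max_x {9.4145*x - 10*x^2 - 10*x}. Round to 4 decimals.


f*(y) = sup_x {y*x - a*x^2 - b*x} = sup_x {(y-b)*x - a*x^2}
FOC: (y - b) - 2a*x = 0 => x* = (y - b)/(2a)
x* = (9.4145 - 10)/(2*10) = -0.0293
f*(9.4145) = (y-b)^2/(4a) = (9.4145 - 10)^2/(4*10)
= 0.3428/40 = 0.0086


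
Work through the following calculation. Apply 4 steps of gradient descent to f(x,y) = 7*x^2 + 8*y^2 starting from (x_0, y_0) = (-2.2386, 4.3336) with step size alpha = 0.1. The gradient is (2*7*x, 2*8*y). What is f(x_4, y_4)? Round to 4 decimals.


Gradient descent on f(x,y) = 7*x^2 + 8*y^2.
Starting point: (-2.2386, 4.3336), alpha = 0.1
Step 1: grad_x = 2*7*-2.2386 = -31.3404, grad_y = 2*8*4.3336 = 69.3376
  x_1 = -2.2386 - 0.1*-31.3404 = 0.8954
  y_1 = 4.3336 - 0.1*69.3376 = -2.6002
Step 2: grad_x = 2*7*0.8954 = 12.5362, grad_y = 2*8*-2.6002 = -41.6026
  x_2 = 0.8954 - 0.1*12.5362 = -0.3582
  y_2 = -2.6002 - 0.1*-41.6026 = 1.5601
Step 3: grad_x = 2*7*-0.3582 = -5.0145, grad_y = 2*8*1.5601 = 24.9615
  x_3 = -0.3582 - 0.1*-5.0145 = 0.1433
  y_3 = 1.5601 - 0.1*24.9615 = -0.9361
Step 4: grad_x = 2*7*0.1433 = 2.0058, grad_y = 2*8*-0.9361 = -14.9769
  x_4 = 0.1433 - 0.1*2.0058 = -0.0573
  y_4 = -0.9361 - 0.1*-14.9769 = 0.5616
f(-0.0573, 0.5616) = 7*(-0.0573)^2 + 8*0.5616^2 = 2.5465


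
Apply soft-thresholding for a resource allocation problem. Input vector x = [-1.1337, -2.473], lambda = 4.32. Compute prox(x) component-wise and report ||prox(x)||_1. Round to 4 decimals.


Soft-thresholding with lambda = 4.32:
prox(-1.1337) = sign(-1.1337)*max(|-1.1337| - 4.32, 0) = 0.0
prox(-2.473) = sign(-2.473)*max(|-2.473| - 4.32, 0) = 0.0
prox(x) = [0.0, 0.0]
||prox(x)||_1 = 0.0 + 0.0 = 0.0


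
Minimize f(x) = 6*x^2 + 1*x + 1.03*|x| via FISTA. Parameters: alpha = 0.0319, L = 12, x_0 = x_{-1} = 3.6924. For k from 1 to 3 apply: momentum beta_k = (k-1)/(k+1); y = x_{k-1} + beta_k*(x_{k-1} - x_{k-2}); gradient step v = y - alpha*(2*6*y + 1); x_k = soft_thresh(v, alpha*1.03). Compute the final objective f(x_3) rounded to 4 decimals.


FISTA on f(x) = 6*x^2 + 1*x + 1.03*|x|
L = 12, alpha = 0.0319
Iteration 1: beta = 0.0, y = 3.6924 + 0.0*(3.6924 - 3.6924) = 3.6924
  grad(y) = 45.3088, v = y - alpha*grad = 2.247
  prox(v) = soft_thresh(2.247, 0.0329) = 2.2142
Iteration 2: beta = 0.3333, y = 2.2142 + 0.3333*(2.2142 - 3.6924) = 1.7215
  grad(y) = 21.6575, v = y - alpha*grad = 1.0306
  prox(v) = soft_thresh(1.0306, 0.0329) = 0.9977
Iteration 3: beta = 0.5, y = 0.9977 + 0.5*(0.9977 - 2.2142) = 0.3895
  grad(y) = 5.6739, v = y - alpha*grad = 0.2085
  prox(v) = soft_thresh(0.2085, 0.0329) = 0.1756
f(x_3) = 6*0.1756^2 + 1*0.1756 + 1.03*|0.1756| = 0.5416


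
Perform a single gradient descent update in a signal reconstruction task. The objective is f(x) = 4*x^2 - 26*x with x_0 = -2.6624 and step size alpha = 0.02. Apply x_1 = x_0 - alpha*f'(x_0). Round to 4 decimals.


We compute the gradient at x_0 and apply the update.
f'(x) = 8*x - 26
f'(-2.6624) = 8*-2.6624 - 26 = -47.2992
x_1 = -2.6624 - 0.02*-47.2992 = -1.7164


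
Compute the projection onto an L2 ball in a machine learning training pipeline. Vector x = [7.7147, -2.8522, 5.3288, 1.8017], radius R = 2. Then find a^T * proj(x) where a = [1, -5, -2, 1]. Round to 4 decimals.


Step 1: Compute ||x|| (intermediates to 6 decimals).
||x|| = sqrt(7.7147^2 + (-2.8522)^2 + 5.3288^2 + 1.8017^2) = 9.964631
Step 2: Project.
Since ||x|| > R, scale = R/||x|| = 2/9.964631 = 0.20071, proj(x) = scale * x
proj(x) = [1.548417, -0.572465, 1.069543, 0.361619]
Step 3: Dot product.
a^T * proj(x) = 1*1.548417 - 5*(-0.572465) - 2*1.069543 + 1*0.361619 = 2.6333


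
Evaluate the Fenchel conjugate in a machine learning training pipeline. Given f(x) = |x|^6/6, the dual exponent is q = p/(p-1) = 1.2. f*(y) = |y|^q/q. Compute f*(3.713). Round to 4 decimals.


The conjugate exponent q satisfies 1/p + 1/q = 1.
p = 6, so q = 6/(6 - 1) = 1.2
|y|^q = 3.713^1.2 = 4.8269
f*(3.713) = 4.8269 / 1.2 = 4.0224


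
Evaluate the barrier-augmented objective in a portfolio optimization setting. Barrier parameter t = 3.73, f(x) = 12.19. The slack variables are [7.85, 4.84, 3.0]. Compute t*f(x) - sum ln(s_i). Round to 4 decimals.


Step 1: Compute log-barrier.
ln values: [2.0605, 1.5769, 1.0986]
phi = -(2.0605 + 1.5769 + 1.0986) = -4.736
Step 2: Compute augmented objective.
t*f(x) = 3.73*12.19 = 45.4687
Total = 45.4687 - 4.736 = 40.7327


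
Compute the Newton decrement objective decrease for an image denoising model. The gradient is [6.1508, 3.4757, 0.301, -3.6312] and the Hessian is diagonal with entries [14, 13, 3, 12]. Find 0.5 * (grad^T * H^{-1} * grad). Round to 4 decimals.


Step 1: H is diagonal, so H^(-1) * g = [0.4393, 0.2674, 0.1003, -0.3026].
Step 2: g^T H^(-1) g = sum_i g_i^2 / H_ii
  = (6.1508)^2/14 + (3.4757)^2/13 + (0.301)^2/3 + (-3.6312)^2/12
  = 2.7023 + 0.9293 + 0.0302 + 1.0988 = 4.7606
Step 3: Objective decrease = 0.5 * g^T H^(-1) g = 2.3803


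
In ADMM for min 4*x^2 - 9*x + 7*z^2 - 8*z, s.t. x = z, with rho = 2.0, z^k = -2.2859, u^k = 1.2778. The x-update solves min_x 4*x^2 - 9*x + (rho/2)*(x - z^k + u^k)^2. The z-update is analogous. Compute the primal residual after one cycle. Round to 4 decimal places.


ADMM iteration with rho = 2.0, z^k = -2.2859, u^k = 1.2778
Step 1: x-update.
Minimize 4*x^2 - 9*x + (2.0/2)*(x + 2.2859 + 1.2778)^2
FOC: (2*4 + 2.0)*x = 9 + 2.0*(-2.2859 - 1.2778)
x^{k+1} = 0.1873
Step 2: z-update.
Minimize 7*z^2 - 8*z + (2.0/2)*(0.1873 - z + 1.2778)^2
FOC: (2*7 + 2.0)*z = 8 + 2.0*(0.1873 + 1.2778)
z^{k+1} = 0.6831
Step 3: u-update.
u^{k+1} = 1.2778 + 0.1873 - 0.6831 = 0.7819
Step 4: Primal residual = |0.1873 - 0.6831| = 0.4959


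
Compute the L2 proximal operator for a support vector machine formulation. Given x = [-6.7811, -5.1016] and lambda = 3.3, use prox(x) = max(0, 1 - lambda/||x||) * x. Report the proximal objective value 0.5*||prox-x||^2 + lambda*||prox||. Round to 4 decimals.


Step 1: Compute ||x||.
||x|| = 8.4858
Step 2: Compute scaling factor.
scale = max(0, 1 - 3.3/8.4858) = 0.6111
Step 3: prox(x) = [-4.144, -3.1177]
||prox(x)|| = 5.1858
Step 4: Proximal objective.
0.5*||prox-x||^2 = 5.445
lambda*||prox|| = 17.1131
Total = 22.5583


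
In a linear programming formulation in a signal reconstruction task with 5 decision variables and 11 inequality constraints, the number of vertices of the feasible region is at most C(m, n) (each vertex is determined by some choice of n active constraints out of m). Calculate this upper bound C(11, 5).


Each vertex corresponds to some choice of n active constraints out of m, so the number of vertices is at most C(m, n) = m! / (n!(m-n)!).
m = 11, n = 5
Numerator: 11 * 10 * 9 * 8 * 7
Denominator: 5! = 120
C(11, 5) = 462


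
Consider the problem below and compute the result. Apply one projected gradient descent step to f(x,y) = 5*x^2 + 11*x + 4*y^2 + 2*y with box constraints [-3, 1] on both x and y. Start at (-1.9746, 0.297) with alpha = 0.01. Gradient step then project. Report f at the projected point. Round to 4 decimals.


Step 1: Compute gradient at (-1.9746, 0.297).
grad_x = 2*5*-1.9746 + 11 = -8.746
grad_y = 2*4*0.297 + 2 = 4.376
Step 2: Gradient step.
x_raw = -1.9746 - 0.01*-8.746 = -1.8871
y_raw = 0.297 - 0.01*4.376 = 0.2532
Step 3: Project onto [-3, 1].
x_proj = clip(-1.8871) = -1.8871
y_proj = clip(0.2532) = 0.2532
Step 4: Evaluate f.
f(-1.8871, 0.2532) = -2.1891


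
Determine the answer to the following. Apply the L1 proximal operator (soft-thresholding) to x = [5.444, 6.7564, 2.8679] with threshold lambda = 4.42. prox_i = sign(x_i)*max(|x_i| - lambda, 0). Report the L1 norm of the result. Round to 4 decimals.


Soft-thresholding with lambda = 4.42:
prox(5.444) = sign(5.444)*max(|5.444| - 4.42, 0) = 1.024
prox(6.7564) = sign(6.7564)*max(|6.7564| - 4.42, 0) = 2.3364
prox(2.8679) = sign(2.8679)*max(|2.8679| - 4.42, 0) = 0.0
prox(x) = [1.024, 2.3364, 0.0]
||prox(x)||_1 = 1.024 + 2.3364 + 0.0 = 3.3604


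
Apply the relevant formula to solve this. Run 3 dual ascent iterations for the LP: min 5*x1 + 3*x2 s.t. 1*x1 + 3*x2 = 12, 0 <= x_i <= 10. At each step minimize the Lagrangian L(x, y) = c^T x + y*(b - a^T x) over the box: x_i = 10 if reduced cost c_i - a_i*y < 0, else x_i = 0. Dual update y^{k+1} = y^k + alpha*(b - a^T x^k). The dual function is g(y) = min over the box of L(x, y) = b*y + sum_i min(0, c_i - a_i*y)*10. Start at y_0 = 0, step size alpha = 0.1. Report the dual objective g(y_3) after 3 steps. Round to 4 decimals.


Dual ascent for LP: min 5*x1 + 3*x2, 1*x1 + 3*x2 = 12, 0 <= x_i <= 10
Step 1: y^k = 0.0, reduced costs: (5.0, 3.0)
  x^k = (0.0, 0.0), subgradient = b - a^T x = 12.0
  y^{k+1} = 0.0 + 0.1*12.0 = 1.2
Step 2: y^k = 1.2, reduced costs: (3.8, -0.6)
  x^k = (0.0, 10.0), subgradient = b - a^T x = -18.0
  y^{k+1} = 1.2 + 0.1*-18.0 = -0.6
Step 3: y^k = -0.6, reduced costs: (5.6, 4.8)
  x^k = (0.0, 0.0), subgradient = b - a^T x = 12.0
  y^{k+1} = -0.6 + 0.1*12.0 = 0.6
Dual objective at y_3 = 0.6: reduced costs (4.4, 1.2), box minimizer x = (0.0, 0.0)
g(y_3) = b*y + (c1 - a1*y)*x1 + (c2 - a2*y)*x2 = 12*0.6 + 4.4*0.0 + 1.2*0.0 = 7.2 + 0.0 + 0.0 = 7.2


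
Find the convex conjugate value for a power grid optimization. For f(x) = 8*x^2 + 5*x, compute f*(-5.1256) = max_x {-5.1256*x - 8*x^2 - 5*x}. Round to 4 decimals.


f*(y) = sup_x {y*x - a*x^2 - b*x} = sup_x {(y-b)*x - a*x^2}
FOC: (y - b) - 2a*x = 0 => x* = (y - b)/(2a)
x* = (-5.1256 - 5)/(2*8) = -0.6329
f*(-5.1256) = (y-b)^2/(4a) = (-5.1256 - 5)^2/(4*8)
= 102.5278/32 = 3.204


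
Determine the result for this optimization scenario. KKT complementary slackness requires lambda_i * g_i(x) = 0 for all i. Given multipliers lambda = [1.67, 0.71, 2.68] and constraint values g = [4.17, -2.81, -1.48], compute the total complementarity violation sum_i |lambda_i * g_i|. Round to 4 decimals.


KKT complementary slackness check:
lambda_1 * g_1 = 1.67 * 4.17 = 6.9639
lambda_2 * g_2 = 0.71 * -2.81 = -1.9951
lambda_3 * g_3 = 2.68 * -1.48 = -3.9664
Total violation = 6.9639 + 1.9951 + 3.9664 = 12.9254


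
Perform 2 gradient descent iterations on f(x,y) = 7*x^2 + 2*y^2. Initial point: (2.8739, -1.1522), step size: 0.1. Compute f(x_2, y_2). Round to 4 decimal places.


Gradient descent on f(x,y) = 7*x^2 + 2*y^2.
Starting point: (2.8739, -1.1522), alpha = 0.1
Step 1: grad_x = 2*7*2.8739 = 40.2346, grad_y = 2*2*-1.1522 = -4.6088
  x_1 = 2.8739 - 0.1*40.2346 = -1.1496
  y_1 = -1.1522 - 0.1*-4.6088 = -0.6913
Step 2: grad_x = 2*7*-1.1496 = -16.0938, grad_y = 2*2*-0.6913 = -2.7653
  x_2 = -1.1496 - 0.1*-16.0938 = 0.4598
  y_2 = -0.6913 - 0.1*-2.7653 = -0.4148
f(0.4598, -0.4148) = 7*0.4598^2 + 2*(-0.4148)^2 = 1.8242


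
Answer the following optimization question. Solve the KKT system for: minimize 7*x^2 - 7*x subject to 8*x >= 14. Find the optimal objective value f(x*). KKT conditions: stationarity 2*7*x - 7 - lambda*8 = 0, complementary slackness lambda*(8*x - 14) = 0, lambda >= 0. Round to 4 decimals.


Step 1: Try lambda = 0 (constraint inactive).
x_unc = 7/(2*7) = 0.5
Check: 8*0.5 = 4.0 < 14 -- violated!
Step 2: Constraint must be active: 8*x = 14
x* = 14/8 = 1.75
lambda = (2*7*1.75 - 7)/8 = 2.1875
Step 3: Compute optimal value.
f(x*) = 7*1.75^2 - 7*1.75 = 9.1875


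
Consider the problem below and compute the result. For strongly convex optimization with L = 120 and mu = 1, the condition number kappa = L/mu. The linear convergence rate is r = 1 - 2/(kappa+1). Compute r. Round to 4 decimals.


Step 1: Compute the condition number.
kappa = L/mu = 120/1 = 120.0
Step 2: Compute the convergence rate.
r = 1 - 2/(kappa + 1) = 1 - 2*mu/(L + mu) = (L - mu)/(L + mu) = 119/121 = 0.9835


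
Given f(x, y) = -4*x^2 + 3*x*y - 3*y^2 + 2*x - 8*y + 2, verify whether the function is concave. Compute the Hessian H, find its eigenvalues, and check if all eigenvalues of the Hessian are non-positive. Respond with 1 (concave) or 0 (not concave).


The Hessian of f(x,y) = -4*x^2 + 3*x*y - 3*y^2 + 2*x - 8*y + 2 is:
H = [[-8, 3], [3, -6]]
Trace = -8 - 6 = -14
Determinant = -8*-6 - (3)^2 = 39
Discriminant = (-14)^2 - 4*39 = 40.0
Eigenvalues: lambda_1 = -10.1623, lambda_2 = -3.8377
The function is concave.

1


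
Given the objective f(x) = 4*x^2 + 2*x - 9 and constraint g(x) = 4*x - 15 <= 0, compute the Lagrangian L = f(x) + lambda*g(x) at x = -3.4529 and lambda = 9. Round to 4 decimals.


Step 1: Evaluate f(x).
f(-3.4529) = 4*(-3.4529)^2 + 2*(-3.4529) - 9 = 31.7843
Step 2: Evaluate g(x).
g(-3.4529) = 4*-3.4529 - 15 = -28.8116
Step 3: Compute Lagrangian.
L = 31.7843 + 9*-28.8116 = -227.5201


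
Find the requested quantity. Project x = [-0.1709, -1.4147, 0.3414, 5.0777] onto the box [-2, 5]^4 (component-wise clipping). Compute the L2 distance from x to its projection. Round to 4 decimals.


Project each component onto [-2, 5].
clip(-0.1709) = -0.1709, clip(-1.4147) = -1.4147, clip(0.3414) = 0.3414, clip(5.0777) = 5.0
Projection = [-0.1709, -1.4147, 0.3414, 5.0]
Squared diffs: [0.0, 0.0, 0.0, 0.006]
Distance = sqrt(0.006) = 0.0777


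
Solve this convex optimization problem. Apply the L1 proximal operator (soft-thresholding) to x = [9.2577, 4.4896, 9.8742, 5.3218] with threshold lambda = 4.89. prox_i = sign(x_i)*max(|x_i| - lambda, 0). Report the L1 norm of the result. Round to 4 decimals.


Soft-thresholding with lambda = 4.89:
prox(9.2577) = sign(9.2577)*max(|9.2577| - 4.89, 0) = 4.3677
prox(4.4896) = sign(4.4896)*max(|4.4896| - 4.89, 0) = 0.0
prox(9.8742) = sign(9.8742)*max(|9.8742| - 4.89, 0) = 4.9842
prox(5.3218) = sign(5.3218)*max(|5.3218| - 4.89, 0) = 0.4318
prox(x) = [4.3677, 0.0, 4.9842, 0.4318]
||prox(x)||_1 = 4.3677 + 0.0 + 4.9842 + 0.4318 = 9.7837


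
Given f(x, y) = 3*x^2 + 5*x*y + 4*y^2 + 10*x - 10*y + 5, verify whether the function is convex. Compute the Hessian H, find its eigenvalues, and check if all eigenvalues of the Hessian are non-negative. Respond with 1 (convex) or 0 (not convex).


The Hessian of f(x,y) = 3*x^2 + 5*x*y + 4*y^2 + 10*x - 10*y + 5 is:
H = [[6, 5], [5, 8]]
Trace = 6 + 8 = 14
Determinant = 6*8 - (5)^2 = 23
Discriminant = (14)^2 - 4*23 = 104.0
Eigenvalues: lambda_1 = 1.901, lambda_2 = 12.099
The function is convex.

1


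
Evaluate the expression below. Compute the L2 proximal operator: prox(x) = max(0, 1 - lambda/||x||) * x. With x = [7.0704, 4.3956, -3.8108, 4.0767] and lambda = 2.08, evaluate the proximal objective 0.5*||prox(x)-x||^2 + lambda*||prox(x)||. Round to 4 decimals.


Step 1: Compute ||x||.
||x|| = 10.0227
Step 2: Compute scaling factor.
scale = max(0, 1 - 2.08/10.0227) = 0.7925
Step 3: prox(x) = [5.6031, 3.4834, -3.0199, 3.2307]
||prox(x)|| = 7.9427
Step 4: Proximal objective.
0.5*||prox-x||^2 = 2.1632
lambda*||prox|| = 16.5208
Total = 18.6839


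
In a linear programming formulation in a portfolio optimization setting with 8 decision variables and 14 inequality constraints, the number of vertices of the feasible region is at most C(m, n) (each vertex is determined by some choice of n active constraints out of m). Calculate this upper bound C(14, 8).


Each vertex corresponds to some choice of n active constraints out of m, so the number of vertices is at most C(m, n) = m! / (n!(m-n)!).
m = 14, n = 8
Numerator: 14 * 13 * 12 * 11 * 10 * 9 * 8 * 7
Denominator: 8! = 40320
C(14, 8) = 3003


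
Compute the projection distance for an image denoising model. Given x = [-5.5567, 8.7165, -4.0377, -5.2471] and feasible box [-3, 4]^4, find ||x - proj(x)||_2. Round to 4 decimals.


Project each component onto [-3, 4].
clip(-5.5567) = -3.0, clip(8.7165) = 4.0, clip(-4.0377) = -3.0, clip(-5.2471) = -3.0
Projection = [-3.0, 4.0, -3.0, -3.0]
Squared diffs: [6.5367, 22.2454, 1.0768, 5.0495]
Distance = sqrt(34.9084) = 5.9083


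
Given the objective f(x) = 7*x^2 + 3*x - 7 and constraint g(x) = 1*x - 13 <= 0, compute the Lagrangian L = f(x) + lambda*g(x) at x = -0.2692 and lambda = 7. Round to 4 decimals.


Step 1: Evaluate f(x).
f(-0.2692) = 7*(-0.2692)^2 + 3*(-0.2692) - 7 = -7.3003
Step 2: Evaluate g(x).
g(-0.2692) = 1*-0.2692 - 13 = -13.2692
Step 3: Compute Lagrangian.
L = -7.3003 + 7*-13.2692 = -100.1847


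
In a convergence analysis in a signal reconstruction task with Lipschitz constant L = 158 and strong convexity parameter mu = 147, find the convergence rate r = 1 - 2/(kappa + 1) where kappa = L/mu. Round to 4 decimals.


Step 1: Compute the condition number.
kappa = L/mu = 158/147 = 1.0748
Step 2: Compute the convergence rate.
r = 1 - 2/(kappa + 1) = 1 - 2*mu/(L + mu) = (L - mu)/(L + mu) = 11/305 = 0.0361


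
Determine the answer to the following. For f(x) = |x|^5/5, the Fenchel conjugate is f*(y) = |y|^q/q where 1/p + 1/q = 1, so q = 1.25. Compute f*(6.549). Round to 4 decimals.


The conjugate exponent q satisfies 1/p + 1/q = 1.
p = 5, so q = 5/(5 - 1) = 1.25
|y|^q = 6.549^1.25 = 10.4766
f*(6.549) = 10.4766 / 1.25 = 8.3812


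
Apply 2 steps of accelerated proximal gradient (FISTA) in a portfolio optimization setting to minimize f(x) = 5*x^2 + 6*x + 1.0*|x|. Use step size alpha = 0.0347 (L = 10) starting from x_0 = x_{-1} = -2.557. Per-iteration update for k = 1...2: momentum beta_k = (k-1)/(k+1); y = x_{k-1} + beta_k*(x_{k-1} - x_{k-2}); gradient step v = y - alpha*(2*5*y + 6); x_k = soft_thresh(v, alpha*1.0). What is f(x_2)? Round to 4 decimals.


FISTA on f(x) = 5*x^2 + 6*x + 1.0*|x|
L = 10, alpha = 0.0347
Iteration 1: beta = 0.0, y = -2.557 + 0.0*(-2.557 + 2.557) = -2.557
  grad(y) = -19.57, v = y - alpha*grad = -1.8779
  prox(v) = soft_thresh(-1.8779, 0.0347) = -1.8432
Iteration 2: beta = 0.3333, y = -1.8432 + 0.3333*(-1.8432 + 2.557) = -1.6053
  grad(y) = -10.0529, v = y - alpha*grad = -1.2565
  prox(v) = soft_thresh(-1.2565, 0.0347) = -1.2218
f(x_2) = 5*(-1.2218)^2 + 6*(-1.2218) + 1.0*|-1.2218| = 1.3547


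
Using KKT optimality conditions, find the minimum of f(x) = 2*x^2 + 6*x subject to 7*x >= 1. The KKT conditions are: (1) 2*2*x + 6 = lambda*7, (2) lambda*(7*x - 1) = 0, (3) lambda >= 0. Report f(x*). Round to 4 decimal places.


Step 1: Try lambda = 0 (constraint inactive).
x_unc = -6/(2*2) = -1.5
Check: 7*-1.5 = -10.5 < 1 -- violated!
Step 2: Constraint must be active: 7*x = 1
x* = 1/7 = 0.1429 (rounded; the exact value 1/7 is used below)
lambda = (2*2*(1/7) + 6)/7 = 0.9388
Step 3: Compute optimal value.
f(x*) = 2*(1/7)^2 + 6*(1/7) = 0.898


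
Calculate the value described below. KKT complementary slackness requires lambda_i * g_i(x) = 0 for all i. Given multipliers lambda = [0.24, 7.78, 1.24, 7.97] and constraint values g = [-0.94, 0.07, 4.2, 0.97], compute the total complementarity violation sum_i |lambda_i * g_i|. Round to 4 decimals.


KKT complementary slackness check:
lambda_1 * g_1 = 0.24 * -0.94 = -0.2256
lambda_2 * g_2 = 7.78 * 0.07 = 0.5446
lambda_3 * g_3 = 1.24 * 4.2 = 5.208
lambda_4 * g_4 = 7.97 * 0.97 = 7.7309
Total violation = 0.2256 + 0.5446 + 5.208 + 7.7309 = 13.7091


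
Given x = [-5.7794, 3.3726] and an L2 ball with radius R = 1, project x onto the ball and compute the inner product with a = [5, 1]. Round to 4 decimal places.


Step 1: Compute ||x|| (intermediates to 6 decimals).
||x|| = sqrt((-5.7794)^2 + 3.3726^2) = 6.691479
Step 2: Project.
Since ||x|| > R, scale = R/||x|| = 1/6.691479 = 0.149444, proj(x) = scale * x
proj(x) = [-0.863697, 0.504015]
Step 3: Dot product.
a^T * proj(x) = 5*(-0.863697) + 1*0.504015 = -3.8145


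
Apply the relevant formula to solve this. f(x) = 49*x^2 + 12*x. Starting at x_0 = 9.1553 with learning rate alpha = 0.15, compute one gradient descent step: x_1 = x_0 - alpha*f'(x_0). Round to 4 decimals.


We compute the gradient at x_0 and apply the update.
f'(x) = 98*x + 12
f'(9.1553) = 98*9.1553 + 12 = 909.2194
x_1 = 9.1553 - 0.15*909.2194 = -127.2276


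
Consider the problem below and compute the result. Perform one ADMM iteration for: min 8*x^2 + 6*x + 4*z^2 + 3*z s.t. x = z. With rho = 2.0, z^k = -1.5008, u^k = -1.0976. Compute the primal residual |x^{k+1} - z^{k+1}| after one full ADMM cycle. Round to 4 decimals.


ADMM iteration with rho = 2.0, z^k = -1.5008, u^k = -1.0976
Step 1: x-update.
Minimize 8*x^2 + 6*x + (2.0/2)*(x + 1.5008 - 1.0976)^2
FOC: (2*8 + 2.0)*x = -6 + 2.0*(-1.5008 + 1.0976)
x^{k+1} = -0.3781
Step 2: z-update.
Minimize 4*z^2 + 3*z + (2.0/2)*(-0.3781 - z - 1.0976)^2
FOC: (2*4 + 2.0)*z = -3 + 2.0*(-0.3781 - 1.0976)
z^{k+1} = -0.5951
Step 3: u-update.
u^{k+1} = -1.0976 - 0.3781 + 0.5951 = -0.8806
Step 4: Primal residual = |-0.3781 + 0.5951| = 0.217


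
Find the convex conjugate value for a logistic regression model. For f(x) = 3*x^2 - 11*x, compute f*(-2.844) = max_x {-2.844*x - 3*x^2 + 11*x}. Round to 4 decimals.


f*(y) = sup_x {y*x - a*x^2 - b*x} = sup_x {(y-b)*x - a*x^2}
FOC: (y - b) - 2a*x = 0 => x* = (y - b)/(2a)
x* = (-2.844 + 11)/(2*3) = 1.3593
f*(-2.844) = (y-b)^2/(4a) = (-2.844 + 11)^2/(4*3)
= 66.5203/12 = 5.5434


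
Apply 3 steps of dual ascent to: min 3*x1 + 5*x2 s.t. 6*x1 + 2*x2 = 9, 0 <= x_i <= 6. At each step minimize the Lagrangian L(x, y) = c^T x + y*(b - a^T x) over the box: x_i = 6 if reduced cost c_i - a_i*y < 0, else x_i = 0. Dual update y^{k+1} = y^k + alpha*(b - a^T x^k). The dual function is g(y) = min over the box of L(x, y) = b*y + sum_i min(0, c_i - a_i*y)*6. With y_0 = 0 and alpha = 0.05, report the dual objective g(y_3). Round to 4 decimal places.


Dual ascent for LP: min 3*x1 + 5*x2, 6*x1 + 2*x2 = 9, 0 <= x_i <= 6
Step 1: y^k = 0.0, reduced costs: (3.0, 5.0)
  x^k = (0.0, 0.0), subgradient = b - a^T x = 9.0
  y^{k+1} = 0.0 + 0.05*9.0 = 0.45
Step 2: y^k = 0.45, reduced costs: (0.3, 4.1)
  x^k = (0.0, 0.0), subgradient = b - a^T x = 9.0
  y^{k+1} = 0.45 + 0.05*9.0 = 0.9
Step 3: y^k = 0.9, reduced costs: (-2.4, 3.2)
  x^k = (6.0, 0.0), subgradient = b - a^T x = -27.0
  y^{k+1} = 0.9 + 0.05*-27.0 = -0.45
Dual objective at y_3 = -0.45: reduced costs (5.7, 5.9), box minimizer x = (0.0, 0.0)
g(y_3) = b*y + (c1 - a1*y)*x1 + (c2 - a2*y)*x2 = 9*(-0.45) + 5.7*0.0 + 5.9*0.0 = -4.05 + 0.0 + 0.0 = -4.05


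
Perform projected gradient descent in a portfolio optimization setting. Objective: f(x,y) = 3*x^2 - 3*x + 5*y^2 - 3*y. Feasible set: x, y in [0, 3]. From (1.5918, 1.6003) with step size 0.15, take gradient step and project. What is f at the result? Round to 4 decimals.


Step 1: Compute gradient at (1.5918, 1.6003).
grad_x = 2*3*1.5918 - 3 = 6.5508
grad_y = 2*5*1.6003 - 3 = 13.003
Step 2: Gradient step.
x_raw = 1.5918 - 0.15*6.5508 = 0.6092
y_raw = 1.6003 - 0.15*13.003 = -0.3502
Step 3: Project onto [0, 3].
x_proj = clip(0.6092) = 0.6092
y_proj = clip(-0.3502) = 0.0
Step 4: Evaluate f.
f(0.6092, 0.0) = -0.7142


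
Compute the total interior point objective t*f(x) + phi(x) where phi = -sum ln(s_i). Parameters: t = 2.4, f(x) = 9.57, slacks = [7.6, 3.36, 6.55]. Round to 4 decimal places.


Step 1: Compute log-barrier.
ln values: [2.0281, 1.2119, 1.8795]
phi = -(2.0281 + 1.2119 + 1.8795) = -5.1196
Step 2: Compute augmented objective.
t*f(x) = 2.4*9.57 = 22.968
Total = 22.968 - 5.1196 = 17.8484


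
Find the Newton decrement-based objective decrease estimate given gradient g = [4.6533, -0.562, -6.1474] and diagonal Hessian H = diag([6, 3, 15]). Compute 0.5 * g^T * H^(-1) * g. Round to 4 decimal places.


Step 1: H is diagonal, so H^(-1) * g = [0.7756, -0.1873, -0.4098].
Step 2: g^T H^(-1) g = sum_i g_i^2 / H_ii
  = (4.6533)^2/6 + (-0.562)^2/3 + (-6.1474)^2/15
  = 3.6089 + 0.1053 + 2.5194 = 6.2335
Step 3: Objective decrease = 0.5 * g^T H^(-1) g = 3.1168


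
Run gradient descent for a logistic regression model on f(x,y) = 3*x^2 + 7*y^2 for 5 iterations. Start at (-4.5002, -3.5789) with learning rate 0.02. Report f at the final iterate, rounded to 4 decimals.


Gradient descent on f(x,y) = 3*x^2 + 7*y^2.
Starting point: (-4.5002, -3.5789), alpha = 0.02
Step 1: grad_x = 2*3*-4.5002 = -27.0012, grad_y = 2*7*-3.5789 = -50.1046
  x_1 = -4.5002 - 0.02*-27.0012 = -3.9602
  y_1 = -3.5789 - 0.02*-50.1046 = -2.5768
Step 2: grad_x = 2*3*-3.9602 = -23.7611, grad_y = 2*7*-2.5768 = -36.0753
  x_2 = -3.9602 - 0.02*-23.7611 = -3.485
  y_2 = -2.5768 - 0.02*-36.0753 = -1.8553
Step 3: grad_x = 2*3*-3.485 = -20.9097, grad_y = 2*7*-1.8553 = -25.9742
  x_3 = -3.485 - 0.02*-20.9097 = -3.0668
  y_3 = -1.8553 - 0.02*-25.9742 = -1.3358
Step 4: grad_x = 2*3*-3.0668 = -18.4006, grad_y = 2*7*-1.3358 = -18.7014
  x_4 = -3.0668 - 0.02*-18.4006 = -2.6987
  y_4 = -1.3358 - 0.02*-18.7014 = -0.9618
Step 5: grad_x = 2*3*-2.6987 = -16.1925, grad_y = 2*7*-0.9618 = -13.465
  x_5 = -2.6987 - 0.02*-16.1925 = -2.3749
  y_5 = -0.9618 - 0.02*-13.465 = -0.6925
f(-2.3749, -0.6925) = 3*(-2.3749)^2 + 7*(-0.6925)^2 = 20.2772


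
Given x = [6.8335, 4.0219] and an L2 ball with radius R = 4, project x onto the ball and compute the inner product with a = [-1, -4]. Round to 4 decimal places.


Step 1: Compute ||x|| (intermediates to 6 decimals).
||x|| = sqrt(6.8335^2 + 4.0219^2) = 7.929212
Step 2: Project.
Since ||x|| > R, scale = R/||x|| = 4/7.929212 = 0.504464, proj(x) = scale * x
proj(x) = [3.447255, 2.028904]
Step 3: Dot product.
a^T * proj(x) = -1*3.447255 - 4*2.028904 = -11.5629


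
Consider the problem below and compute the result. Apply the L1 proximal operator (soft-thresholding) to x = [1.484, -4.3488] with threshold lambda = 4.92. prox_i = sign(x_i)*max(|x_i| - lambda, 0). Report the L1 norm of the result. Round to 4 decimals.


Soft-thresholding with lambda = 4.92:
prox(1.484) = sign(1.484)*max(|1.484| - 4.92, 0) = 0.0
prox(-4.3488) = sign(-4.3488)*max(|-4.3488| - 4.92, 0) = 0.0
prox(x) = [0.0, 0.0]
||prox(x)||_1 = 0.0 + 0.0 = 0.0


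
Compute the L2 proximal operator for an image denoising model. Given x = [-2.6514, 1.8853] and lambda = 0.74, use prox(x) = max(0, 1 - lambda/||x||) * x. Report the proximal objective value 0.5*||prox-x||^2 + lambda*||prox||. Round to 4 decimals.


Step 1: Compute ||x||.
||x|| = 3.2533
Step 2: Compute scaling factor.
scale = max(0, 1 - 0.74/3.2533) = 0.7725
Step 3: prox(x) = [-2.0483, 1.4565]
||prox(x)|| = 2.5133
Step 4: Proximal objective.
0.5*||prox-x||^2 = 0.2738
lambda*||prox|| = 1.8598
Total = 2.1337


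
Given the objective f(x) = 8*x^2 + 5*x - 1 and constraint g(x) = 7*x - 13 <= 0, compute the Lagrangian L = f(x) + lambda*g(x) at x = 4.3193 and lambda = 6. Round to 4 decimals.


Step 1: Evaluate f(x).
f(4.3193) = 8*4.3193^2 + 5*4.3193 - 1 = 169.8473
Step 2: Evaluate g(x).
g(4.3193) = 7*4.3193 - 13 = 17.2351
Step 3: Compute Lagrangian.
L = 169.8473 + 6*17.2351 = 273.2579


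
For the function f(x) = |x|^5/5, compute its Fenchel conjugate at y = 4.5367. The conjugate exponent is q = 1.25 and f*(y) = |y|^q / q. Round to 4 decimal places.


The conjugate exponent q satisfies 1/p + 1/q = 1.
p = 5, so q = 5/(5 - 1) = 1.25
|y|^q = 4.5367^1.25 = 6.621
f*(4.5367) = 6.621 / 1.25 = 5.2968
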